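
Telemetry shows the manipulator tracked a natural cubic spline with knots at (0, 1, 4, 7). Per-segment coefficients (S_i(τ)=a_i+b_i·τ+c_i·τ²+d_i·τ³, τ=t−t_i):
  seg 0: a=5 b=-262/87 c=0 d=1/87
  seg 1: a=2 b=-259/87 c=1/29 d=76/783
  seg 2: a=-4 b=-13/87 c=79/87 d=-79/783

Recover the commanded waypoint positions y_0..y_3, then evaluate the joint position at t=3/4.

y_0=5 y_1=2 y_2=-4 y_3=1
S(3/4) = 5097/1856

y_0 = S_0(0) = a_0 = 5
y_1 = S_1(0) = a_1 = 2
y_2 = S_2(0) = a_2 = -4
y_3 = S_2(3) = 1
t_q=3/4 is in segment 0 (τ=3/4); S_0(τ)=5097/1856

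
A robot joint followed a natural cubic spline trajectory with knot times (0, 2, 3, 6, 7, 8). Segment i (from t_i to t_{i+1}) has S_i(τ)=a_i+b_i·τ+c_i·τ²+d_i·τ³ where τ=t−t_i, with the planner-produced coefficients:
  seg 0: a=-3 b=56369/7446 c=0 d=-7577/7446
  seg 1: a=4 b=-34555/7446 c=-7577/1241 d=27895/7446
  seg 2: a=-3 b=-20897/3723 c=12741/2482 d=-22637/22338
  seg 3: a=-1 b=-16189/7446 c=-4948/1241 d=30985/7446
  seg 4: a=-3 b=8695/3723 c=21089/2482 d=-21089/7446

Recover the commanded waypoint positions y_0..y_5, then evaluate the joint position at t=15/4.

y_0=-3 y_1=4 y_2=-3 y_3=-1 y_4=-3 y_5=5
S(15/4) = -754483/158848

y_0 = S_0(0) = a_0 = -3
y_1 = S_1(0) = a_1 = 4
y_2 = S_2(0) = a_2 = -3
y_3 = S_3(0) = a_3 = -1
y_4 = S_4(0) = a_4 = -3
y_5 = S_4(1) = 5
t_q=15/4 is in segment 2 (τ=3/4); S_2(τ)=-754483/158848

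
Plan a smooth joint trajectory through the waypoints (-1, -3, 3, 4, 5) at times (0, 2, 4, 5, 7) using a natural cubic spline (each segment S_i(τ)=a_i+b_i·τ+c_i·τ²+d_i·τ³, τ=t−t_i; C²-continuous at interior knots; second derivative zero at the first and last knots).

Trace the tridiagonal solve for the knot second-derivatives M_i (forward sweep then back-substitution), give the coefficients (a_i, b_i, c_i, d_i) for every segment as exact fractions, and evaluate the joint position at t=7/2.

  seg 0: a=-1 b=-291/128 c=0 d=163/512
  seg 1: a=-3 b=99/64 c=489/256 d=-303/512
  seg 2: a=3 b=267/128 c=-105/64 d=71/128
  seg 3: a=4 b=15/32 c=3/128 d=-1/256
S(7/2) = 6639/4096

Δ: Δ0=-1, Δ1=3, Δ2=1, Δ3=1/2
row 1: diag=8, rhs=24; c'=1/4, d'=3
row 2: denom=6−2·1/4=11/2; d'=(-12−2·3)/(11/2)=-36/11
row 3: denom=6−1·2/11=64/11; d'=(-3−1·-36/11)/(64/11)=3/64
back: M3=3/64
back: M2=-36/11−2/11·3/64=-105/32
back: M1=3−1/4·-105/32=489/128
M: M0=0, M1=489/128, M2=-105/32, M3=3/64, M4=0
seg 0: a=-1, c=M0/2=0, d=(M1−M0)/(6·2)=163/512, b=Δ0−h0·(2M0+M1)/6=-291/128
seg 1: a=-3, c=M1/2=489/256, d=(M2−M1)/(6·2)=-303/512, b=Δ1−h1·(2M1+M2)/6=99/64
seg 2: a=3, c=M2/2=-105/64, d=(M3−M2)/(6·1)=71/128, b=Δ2−h2·(2M2+M3)/6=267/128
seg 3: a=4, c=M3/2=3/128, d=(M4−M3)/(6·2)=-1/256, b=Δ3−h3·(2M3+M4)/6=15/32
t_q=7/2 → seg 1, τ=3/2; S=-3+99/64·τ+489/256·τ²+-303/512·τ³=6639/4096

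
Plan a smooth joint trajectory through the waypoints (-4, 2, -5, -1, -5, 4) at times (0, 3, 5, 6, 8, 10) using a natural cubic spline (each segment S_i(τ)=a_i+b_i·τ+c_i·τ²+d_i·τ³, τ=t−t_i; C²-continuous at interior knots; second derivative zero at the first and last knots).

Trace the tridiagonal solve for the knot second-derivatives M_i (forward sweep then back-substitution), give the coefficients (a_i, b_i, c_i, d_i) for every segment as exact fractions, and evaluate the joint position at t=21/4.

  seg 0: a=-4 b=5669/1192 c=0 d=-365/1192
  seg 1: a=2 b=-2093/596 c=-3285/1192 d=823/596
  seg 2: a=-5 b=1213/596 c=6591/1192 d=-4249/1192
  seg 3: a=-1 b=2861/1192 c=-1539/298 d=7067/4768
  seg 4: a=-5 b=-281/596 c=8889/2384 d=-2963/4768
S(21/4) = -320509/76288

Δ: Δ0=2, Δ1=-7/2, Δ2=4, Δ3=-2, Δ4=9/2
row 1: diag=10, rhs=-33; c'=1/5, d'=-33/10
row 2: denom=6−2·1/5=28/5; d'=(45−2·-33/10)/(28/5)=129/14
row 3: denom=6−1·5/28=163/28; d'=(-36−1·129/14)/(163/28)=-1266/163
row 4: denom=8−2·56/163=1192/163; d'=(39−2·-1266/163)/(1192/163)=8889/1192
back: M4=8889/1192
back: M3=-1266/163−56/163·8889/1192=-1539/149
back: M2=129/14−5/28·-1539/149=6591/596
back: M1=-33/10−1/5·6591/596=-3285/596
M: M0=0, M1=-3285/596, M2=6591/596, M3=-1539/149, M4=8889/1192, M5=0
seg 0: a=-4, c=M0/2=0, d=(M1−M0)/(6·3)=-365/1192, b=Δ0−h0·(2M0+M1)/6=5669/1192
seg 1: a=2, c=M1/2=-3285/1192, d=(M2−M1)/(6·2)=823/596, b=Δ1−h1·(2M1+M2)/6=-2093/596
seg 2: a=-5, c=M2/2=6591/1192, d=(M3−M2)/(6·1)=-4249/1192, b=Δ2−h2·(2M2+M3)/6=1213/596
seg 3: a=-1, c=M3/2=-1539/298, d=(M4−M3)/(6·2)=7067/4768, b=Δ3−h3·(2M3+M4)/6=2861/1192
seg 4: a=-5, c=M4/2=8889/2384, d=(M5−M4)/(6·2)=-2963/4768, b=Δ4−h4·(2M4+M5)/6=-281/596
t_q=21/4 → seg 2, τ=1/4; S=-5+1213/596·τ+6591/1192·τ²+-4249/1192·τ³=-320509/76288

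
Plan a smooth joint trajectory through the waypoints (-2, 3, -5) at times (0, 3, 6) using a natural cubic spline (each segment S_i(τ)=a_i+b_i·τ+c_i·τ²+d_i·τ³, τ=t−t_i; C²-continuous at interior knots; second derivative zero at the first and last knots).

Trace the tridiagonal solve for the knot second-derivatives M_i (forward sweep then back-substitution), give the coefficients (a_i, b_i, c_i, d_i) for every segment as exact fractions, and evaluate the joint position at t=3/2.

Δ: Δ0=5/3, Δ1=-8/3
row 1: diag=12, rhs=-26; c'=1/4, d'=-13/6
back: M1=-13/6
M: M0=0, M1=-13/6, M2=0
seg 0: a=-2, c=M0/2=0, d=(M1−M0)/(6·3)=-13/108, b=Δ0−h0·(2M0+M1)/6=11/4
seg 1: a=3, c=M1/2=-13/12, d=(M2−M1)/(6·3)=13/108, b=Δ1−h1·(2M1+M2)/6=-1/2
t_q=3/2 → seg 0, τ=3/2; S=-2+11/4·τ+0·τ²+-13/108·τ³=55/32

  seg 0: a=-2 b=11/4 c=0 d=-13/108
  seg 1: a=3 b=-1/2 c=-13/12 d=13/108
S(3/2) = 55/32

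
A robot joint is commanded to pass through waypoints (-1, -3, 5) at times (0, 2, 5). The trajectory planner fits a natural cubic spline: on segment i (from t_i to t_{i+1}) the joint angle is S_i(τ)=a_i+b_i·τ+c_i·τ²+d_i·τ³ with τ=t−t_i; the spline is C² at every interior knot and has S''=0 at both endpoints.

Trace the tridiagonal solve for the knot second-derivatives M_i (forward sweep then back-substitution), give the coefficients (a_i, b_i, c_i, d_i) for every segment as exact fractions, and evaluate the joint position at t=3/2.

  seg 0: a=-1 b=-26/15 c=0 d=11/60
  seg 1: a=-3 b=7/15 c=11/10 d=-11/90
S(3/2) = -477/160

Δ: Δ0=-1, Δ1=8/3
row 1: diag=10, rhs=22; c'=3/10, d'=11/5
back: M1=11/5
M: M0=0, M1=11/5, M2=0
seg 0: a=-1, c=M0/2=0, d=(M1−M0)/(6·2)=11/60, b=Δ0−h0·(2M0+M1)/6=-26/15
seg 1: a=-3, c=M1/2=11/10, d=(M2−M1)/(6·3)=-11/90, b=Δ1−h1·(2M1+M2)/6=7/15
t_q=3/2 → seg 0, τ=3/2; S=-1+-26/15·τ+0·τ²+11/60·τ³=-477/160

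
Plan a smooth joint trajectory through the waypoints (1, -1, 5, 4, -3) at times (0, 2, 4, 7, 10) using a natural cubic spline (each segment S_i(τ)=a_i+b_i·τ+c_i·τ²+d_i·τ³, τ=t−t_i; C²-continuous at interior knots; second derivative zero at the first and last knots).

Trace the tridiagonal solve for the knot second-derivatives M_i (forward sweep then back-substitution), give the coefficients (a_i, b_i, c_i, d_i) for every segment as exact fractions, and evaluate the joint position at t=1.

  seg 0: a=1 b=-233/105 c=0 d=32/105
  seg 1: a=-1 b=151/105 c=64/35 d=-11/21
  seg 2: a=5 b=37/15 c=-46/35 d=8/63
  seg 3: a=4 b=-209/105 c=-6/35 d=2/105
S(1) = -32/35

Δ: Δ0=-1, Δ1=3, Δ2=-1/3, Δ3=-7/3
row 1: diag=8, rhs=24; c'=1/4, d'=3
row 2: denom=10−2·1/4=19/2; d'=(-20−2·3)/(19/2)=-52/19
row 3: denom=12−3·6/19=210/19; d'=(-12−3·-52/19)/(210/19)=-12/35
back: M3=-12/35
back: M2=-52/19−6/19·-12/35=-92/35
back: M1=3−1/4·-92/35=128/35
M: M0=0, M1=128/35, M2=-92/35, M3=-12/35, M4=0
seg 0: a=1, c=M0/2=0, d=(M1−M0)/(6·2)=32/105, b=Δ0−h0·(2M0+M1)/6=-233/105
seg 1: a=-1, c=M1/2=64/35, d=(M2−M1)/(6·2)=-11/21, b=Δ1−h1·(2M1+M2)/6=151/105
seg 2: a=5, c=M2/2=-46/35, d=(M3−M2)/(6·3)=8/63, b=Δ2−h2·(2M2+M3)/6=37/15
seg 3: a=4, c=M3/2=-6/35, d=(M4−M3)/(6·3)=2/105, b=Δ3−h3·(2M3+M4)/6=-209/105
t_q=1 → seg 0, τ=1; S=1+-233/105·τ+0·τ²+32/105·τ³=-32/35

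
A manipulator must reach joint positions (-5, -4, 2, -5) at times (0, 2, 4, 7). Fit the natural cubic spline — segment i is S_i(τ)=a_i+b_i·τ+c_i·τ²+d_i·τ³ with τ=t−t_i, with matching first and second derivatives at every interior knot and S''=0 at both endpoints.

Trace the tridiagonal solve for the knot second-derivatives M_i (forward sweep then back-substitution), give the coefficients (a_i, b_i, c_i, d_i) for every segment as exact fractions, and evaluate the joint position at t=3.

  seg 0: a=-5 b=-25/57 c=0 d=107/456
  seg 1: a=-4 b=271/114 c=107/76 d=-125/228
  seg 2: a=2 b=163/114 c=-143/76 d=143/684
S(3) = -29/38

Δ: Δ0=1/2, Δ1=3, Δ2=-7/3
row 1: diag=8, rhs=15; c'=1/4, d'=15/8
row 2: denom=10−2·1/4=19/2; d'=(-32−2·15/8)/(19/2)=-143/38
back: M2=-143/38
back: M1=15/8−1/4·-143/38=107/38
M: M0=0, M1=107/38, M2=-143/38, M3=0
seg 0: a=-5, c=M0/2=0, d=(M1−M0)/(6·2)=107/456, b=Δ0−h0·(2M0+M1)/6=-25/57
seg 1: a=-4, c=M1/2=107/76, d=(M2−M1)/(6·2)=-125/228, b=Δ1−h1·(2M1+M2)/6=271/114
seg 2: a=2, c=M2/2=-143/76, d=(M3−M2)/(6·3)=143/684, b=Δ2−h2·(2M2+M3)/6=163/114
t_q=3 → seg 1, τ=1; S=-4+271/114·τ+107/76·τ²+-125/228·τ³=-29/38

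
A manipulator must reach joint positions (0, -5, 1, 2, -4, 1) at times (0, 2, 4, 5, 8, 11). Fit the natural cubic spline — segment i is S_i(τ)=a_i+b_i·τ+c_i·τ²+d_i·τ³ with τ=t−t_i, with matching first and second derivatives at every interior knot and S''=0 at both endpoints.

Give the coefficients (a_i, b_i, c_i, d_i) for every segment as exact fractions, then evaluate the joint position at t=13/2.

  seg 0: a=0 b=-3862/933 c=0 d=3059/7464
  seg 1: a=-5 b=1453/1866 c=3059/1244 d=-629/933
  seg 2: a=1 b=4711/1866 c=-1973/1244 d=229/3732
  seg 3: a=2 b=-1729/3732 c=-436/311 d=9961/33588
  seg 4: a=-4 b=-1619/1866 c=4729/3732 d=-4729/33588
S(13/2) = -8443/9952

Δ: Δ0=-5/2, Δ1=3, Δ2=1, Δ3=-2, Δ4=5/3
row 1: diag=8, rhs=33; c'=1/4, d'=33/8
row 2: denom=6−2·1/4=11/2; d'=(-12−2·33/8)/(11/2)=-81/22
row 3: denom=8−1·2/11=86/11; d'=(-18−1·-81/22)/(86/11)=-315/172
row 4: denom=12−3·33/86=933/86; d'=(22−3·-315/172)/(933/86)=4729/1866
back: M4=4729/1866
back: M3=-315/172−33/86·4729/1866=-872/311
back: M2=-81/22−2/11·-872/311=-1973/622
back: M1=33/8−1/4·-1973/622=3059/622
M: M0=0, M1=3059/622, M2=-1973/622, M3=-872/311, M4=4729/1866, M5=0
seg 0: a=0, c=M0/2=0, d=(M1−M0)/(6·2)=3059/7464, b=Δ0−h0·(2M0+M1)/6=-3862/933
seg 1: a=-5, c=M1/2=3059/1244, d=(M2−M1)/(6·2)=-629/933, b=Δ1−h1·(2M1+M2)/6=1453/1866
seg 2: a=1, c=M2/2=-1973/1244, d=(M3−M2)/(6·1)=229/3732, b=Δ2−h2·(2M2+M3)/6=4711/1866
seg 3: a=2, c=M3/2=-436/311, d=(M4−M3)/(6·3)=9961/33588, b=Δ3−h3·(2M3+M4)/6=-1729/3732
seg 4: a=-4, c=M4/2=4729/3732, d=(M5−M4)/(6·3)=-4729/33588, b=Δ4−h4·(2M4+M5)/6=-1619/1866
t_q=13/2 → seg 3, τ=3/2; S=2+-1729/3732·τ+-436/311·τ²+9961/33588·τ³=-8443/9952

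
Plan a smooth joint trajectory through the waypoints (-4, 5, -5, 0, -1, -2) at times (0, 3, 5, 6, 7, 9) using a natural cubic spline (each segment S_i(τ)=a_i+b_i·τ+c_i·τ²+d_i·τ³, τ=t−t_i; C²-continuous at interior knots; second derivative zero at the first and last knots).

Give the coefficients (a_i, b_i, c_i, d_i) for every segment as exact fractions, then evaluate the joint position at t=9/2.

  seg 0: a=-4 b=8451/1228 c=0 d=-1589/3684
  seg 1: a=5 b=-2925/614 c=-4767/1228 d=2311/1228
  seg 2: a=-5 b=1407/614 c=9099/1228 d=-5773/1228
  seg 3: a=0 b=3693/1228 c=-2055/307 d=3299/1228
  seg 4: a=-1 b=-1425/614 c=1677/1228 d=-559/2456
S(9/2) = -44489/9824

Δ: Δ0=3, Δ1=-5, Δ2=5, Δ3=-1, Δ4=-1/2
row 1: diag=10, rhs=-48; c'=1/5, d'=-24/5
row 2: denom=6−2·1/5=28/5; d'=(60−2·-24/5)/(28/5)=87/7
row 3: denom=4−1·5/28=107/28; d'=(-36−1·87/7)/(107/28)=-1356/107
row 4: denom=6−1·28/107=614/107; d'=(3−1·-1356/107)/(614/107)=1677/614
back: M4=1677/614
back: M3=-1356/107−28/107·1677/614=-4110/307
back: M2=87/7−5/28·-4110/307=9099/614
back: M1=-24/5−1/5·9099/614=-4767/614
M: M0=0, M1=-4767/614, M2=9099/614, M3=-4110/307, M4=1677/614, M5=0
seg 0: a=-4, c=M0/2=0, d=(M1−M0)/(6·3)=-1589/3684, b=Δ0−h0·(2M0+M1)/6=8451/1228
seg 1: a=5, c=M1/2=-4767/1228, d=(M2−M1)/(6·2)=2311/1228, b=Δ1−h1·(2M1+M2)/6=-2925/614
seg 2: a=-5, c=M2/2=9099/1228, d=(M3−M2)/(6·1)=-5773/1228, b=Δ2−h2·(2M2+M3)/6=1407/614
seg 3: a=0, c=M3/2=-2055/307, d=(M4−M3)/(6·1)=3299/1228, b=Δ3−h3·(2M3+M4)/6=3693/1228
seg 4: a=-1, c=M4/2=1677/1228, d=(M5−M4)/(6·2)=-559/2456, b=Δ4−h4·(2M4+M5)/6=-1425/614
t_q=9/2 → seg 1, τ=3/2; S=5+-2925/614·τ+-4767/1228·τ²+2311/1228·τ³=-44489/9824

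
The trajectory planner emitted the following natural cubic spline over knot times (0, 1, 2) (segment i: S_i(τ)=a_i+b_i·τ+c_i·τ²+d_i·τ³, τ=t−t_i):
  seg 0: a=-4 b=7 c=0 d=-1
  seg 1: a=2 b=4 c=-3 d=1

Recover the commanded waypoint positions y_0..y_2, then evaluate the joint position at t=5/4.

y_0 = S_0(0) = a_0 = -4
y_1 = S_1(0) = a_1 = 2
y_2 = S_1(1) = 4
t_q=5/4 is in segment 1 (τ=1/4); S_1(τ)=181/64

y_0=-4 y_1=2 y_2=4
S(5/4) = 181/64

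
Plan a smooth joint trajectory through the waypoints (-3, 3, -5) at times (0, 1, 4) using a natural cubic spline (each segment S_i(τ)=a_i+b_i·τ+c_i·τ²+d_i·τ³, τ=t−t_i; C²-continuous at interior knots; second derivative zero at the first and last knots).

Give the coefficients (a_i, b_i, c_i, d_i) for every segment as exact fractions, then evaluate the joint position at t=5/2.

Δ: Δ0=6, Δ1=-8/3
row 1: diag=8, rhs=-52; c'=3/8, d'=-13/2
back: M1=-13/2
M: M0=0, M1=-13/2, M2=0
seg 0: a=-3, c=M0/2=0, d=(M1−M0)/(6·1)=-13/12, b=Δ0−h0·(2M0+M1)/6=85/12
seg 1: a=3, c=M1/2=-13/4, d=(M2−M1)/(6·3)=13/36, b=Δ1−h1·(2M1+M2)/6=23/6
t_q=5/2 → seg 1, τ=3/2; S=3+23/6·τ+-13/4·τ²+13/36·τ³=85/32

  seg 0: a=-3 b=85/12 c=0 d=-13/12
  seg 1: a=3 b=23/6 c=-13/4 d=13/36
S(5/2) = 85/32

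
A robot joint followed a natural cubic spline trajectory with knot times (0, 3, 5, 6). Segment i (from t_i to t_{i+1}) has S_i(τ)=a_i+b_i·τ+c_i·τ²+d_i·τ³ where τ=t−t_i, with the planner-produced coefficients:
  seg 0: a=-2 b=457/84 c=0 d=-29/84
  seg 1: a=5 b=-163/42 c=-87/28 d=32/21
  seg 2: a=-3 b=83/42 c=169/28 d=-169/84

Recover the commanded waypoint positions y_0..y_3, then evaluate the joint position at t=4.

y_0=-2 y_1=5 y_2=-3 y_3=3
S(4) = -13/28

y_0 = S_0(0) = a_0 = -2
y_1 = S_1(0) = a_1 = 5
y_2 = S_2(0) = a_2 = -3
y_3 = S_2(1) = 3
t_q=4 is in segment 1 (τ=1); S_1(τ)=-13/28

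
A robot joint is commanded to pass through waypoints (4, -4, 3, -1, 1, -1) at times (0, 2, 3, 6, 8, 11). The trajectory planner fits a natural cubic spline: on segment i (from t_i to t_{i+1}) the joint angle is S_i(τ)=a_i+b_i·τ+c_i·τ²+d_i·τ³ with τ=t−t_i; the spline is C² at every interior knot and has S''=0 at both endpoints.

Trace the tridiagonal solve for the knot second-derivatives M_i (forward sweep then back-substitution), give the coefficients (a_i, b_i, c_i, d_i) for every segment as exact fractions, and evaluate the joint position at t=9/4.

Δ: Δ0=-4, Δ1=7, Δ2=-4/3, Δ3=1, Δ4=-2/3
row 1: diag=6, rhs=66; c'=1/6, d'=11
row 2: denom=8−1·1/6=47/6; d'=(-50−1·11)/(47/6)=-366/47
row 3: denom=10−3·18/47=416/47; d'=(14−3·-366/47)/(416/47)=439/104
row 4: denom=10−2·47/208=993/104; d'=(-10−2·439/104)/(993/104)=-1918/993
back: M4=-1918/993
back: M3=439/104−47/208·-1918/993=4625/993
back: M2=-366/47−18/47·4625/993=-3168/331
back: M1=11−1/6·-3168/331=4169/331
M: M0=0, M1=4169/331, M2=-3168/331, M3=4625/993, M4=-1918/993, M5=0
seg 0: a=4, c=M0/2=0, d=(M1−M0)/(6·2)=4169/3972, b=Δ0−h0·(2M0+M1)/6=-8141/993
seg 1: a=-4, c=M1/2=4169/662, d=(M2−M1)/(6·1)=-7337/1986, b=Δ1−h1·(2M1+M2)/6=4366/993
seg 2: a=3, c=M2/2=-1584/331, d=(M3−M2)/(6·3)=14129/17874, b=Δ2−h2·(2M2+M3)/6=11735/1986
seg 3: a=-1, c=M3/2=4625/1986, d=(M4−M3)/(6·2)=-727/1324, b=Δ3−h3·(2M3+M4)/6=-1451/993
seg 4: a=1, c=M4/2=-959/993, d=(M5−M4)/(6·3)=959/8937, b=Δ4−h4·(2M4+M5)/6=1256/993
t_q=9/4 → seg 1, τ=1/4; S=-4+4366/993·τ+4169/662·τ²+-7337/1986·τ³=-108671/42368

  seg 0: a=4 b=-8141/993 c=0 d=4169/3972
  seg 1: a=-4 b=4366/993 c=4169/662 d=-7337/1986
  seg 2: a=3 b=11735/1986 c=-1584/331 d=14129/17874
  seg 3: a=-1 b=-1451/993 c=4625/1986 d=-727/1324
  seg 4: a=1 b=1256/993 c=-959/993 d=959/8937
S(9/4) = -108671/42368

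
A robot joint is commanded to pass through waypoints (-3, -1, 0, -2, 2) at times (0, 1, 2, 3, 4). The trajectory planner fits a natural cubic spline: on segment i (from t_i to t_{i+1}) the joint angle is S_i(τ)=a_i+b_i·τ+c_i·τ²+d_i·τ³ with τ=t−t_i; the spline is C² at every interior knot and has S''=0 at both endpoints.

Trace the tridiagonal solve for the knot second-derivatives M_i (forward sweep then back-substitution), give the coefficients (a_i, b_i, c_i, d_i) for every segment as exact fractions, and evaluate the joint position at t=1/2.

  seg 0: a=-3 b=109/56 c=0 d=3/56
  seg 1: a=-1 b=59/28 c=9/56 d=-71/56
  seg 2: a=0 b=-11/8 c=-51/14 d=169/56
  seg 3: a=-2 b=11/28 c=303/56 d=-101/56
S(1/2) = -905/448

Δ: Δ0=2, Δ1=1, Δ2=-2, Δ3=4
row 1: diag=4, rhs=-6; c'=1/4, d'=-3/2
row 2: denom=4−1·1/4=15/4; d'=(-18−1·-3/2)/(15/4)=-22/5
row 3: denom=4−1·4/15=56/15; d'=(36−1·-22/5)/(56/15)=303/28
back: M3=303/28
back: M2=-22/5−4/15·303/28=-51/7
back: M1=-3/2−1/4·-51/7=9/28
M: M0=0, M1=9/28, M2=-51/7, M3=303/28, M4=0
seg 0: a=-3, c=M0/2=0, d=(M1−M0)/(6·1)=3/56, b=Δ0−h0·(2M0+M1)/6=109/56
seg 1: a=-1, c=M1/2=9/56, d=(M2−M1)/(6·1)=-71/56, b=Δ1−h1·(2M1+M2)/6=59/28
seg 2: a=0, c=M2/2=-51/14, d=(M3−M2)/(6·1)=169/56, b=Δ2−h2·(2M2+M3)/6=-11/8
seg 3: a=-2, c=M3/2=303/56, d=(M4−M3)/(6·1)=-101/56, b=Δ3−h3·(2M3+M4)/6=11/28
t_q=1/2 → seg 0, τ=1/2; S=-3+109/56·τ+0·τ²+3/56·τ³=-905/448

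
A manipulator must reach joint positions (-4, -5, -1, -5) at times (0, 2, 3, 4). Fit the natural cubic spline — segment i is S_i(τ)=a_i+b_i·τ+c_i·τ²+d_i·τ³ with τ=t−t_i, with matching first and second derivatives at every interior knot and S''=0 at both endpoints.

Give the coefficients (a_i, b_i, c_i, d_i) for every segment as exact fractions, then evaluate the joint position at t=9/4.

Δ: Δ0=-1/2, Δ1=4, Δ2=-4
row 1: diag=6, rhs=27; c'=1/6, d'=9/2
row 2: denom=4−1·1/6=23/6; d'=(-48−1·9/2)/(23/6)=-315/23
back: M2=-315/23
back: M1=9/2−1/6·-315/23=156/23
M: M0=0, M1=156/23, M2=-315/23, M3=0
seg 0: a=-4, c=M0/2=0, d=(M1−M0)/(6·2)=13/23, b=Δ0−h0·(2M0+M1)/6=-127/46
seg 1: a=-5, c=M1/2=78/23, d=(M2−M1)/(6·1)=-157/46, b=Δ1−h1·(2M1+M2)/6=185/46
seg 2: a=-1, c=M2/2=-315/46, d=(M3−M2)/(6·1)=105/46, b=Δ2−h2·(2M2+M3)/6=13/23
t_q=9/4 → seg 1, τ=1/4; S=-5+185/46·τ+78/23·τ²+-157/46·τ³=-491/128

  seg 0: a=-4 b=-127/46 c=0 d=13/23
  seg 1: a=-5 b=185/46 c=78/23 d=-157/46
  seg 2: a=-1 b=13/23 c=-315/46 d=105/46
S(9/4) = -491/128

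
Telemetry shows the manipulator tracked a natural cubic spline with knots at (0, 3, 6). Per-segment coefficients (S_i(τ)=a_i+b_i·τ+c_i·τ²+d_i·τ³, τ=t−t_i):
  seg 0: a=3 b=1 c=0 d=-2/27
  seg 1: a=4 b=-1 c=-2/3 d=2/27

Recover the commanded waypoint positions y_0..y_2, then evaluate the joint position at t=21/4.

y_0=3 y_1=4 y_2=-3
S(21/4) = -25/32

y_0 = S_0(0) = a_0 = 3
y_1 = S_1(0) = a_1 = 4
y_2 = S_1(3) = -3
t_q=21/4 is in segment 1 (τ=9/4); S_1(τ)=-25/32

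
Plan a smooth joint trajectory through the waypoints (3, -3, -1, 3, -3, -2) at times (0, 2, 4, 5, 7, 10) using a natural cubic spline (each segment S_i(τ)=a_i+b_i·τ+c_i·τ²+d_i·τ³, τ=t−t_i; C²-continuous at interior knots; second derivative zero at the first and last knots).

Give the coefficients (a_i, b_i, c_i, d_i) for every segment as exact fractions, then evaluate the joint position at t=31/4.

  seg 0: a=3 b=-3293/894 c=0 d=611/3576
  seg 1: a=-3 b=-730/447 c=611/596 d=521/3576
  seg 2: a=-1 b=3769/894 c=283/149 d=-1891/894
  seg 3: a=3 b=746/447 c=-1325/298 d=472/447
  seg 4: a=-3 b=-1540/447 c=563/298 d=-563/2682
S(31/4) = -87917/19072

Δ: Δ0=-3, Δ1=1, Δ2=4, Δ3=-3, Δ4=1/3
row 1: diag=8, rhs=24; c'=1/4, d'=3
row 2: denom=6−2·1/4=11/2; d'=(18−2·3)/(11/2)=24/11
row 3: denom=6−1·2/11=64/11; d'=(-42−1·24/11)/(64/11)=-243/32
row 4: denom=10−2·11/32=149/16; d'=(20−2·-243/32)/(149/16)=563/149
back: M4=563/149
back: M3=-243/32−11/32·563/149=-1325/149
back: M2=24/11−2/11·-1325/149=566/149
back: M1=3−1/4·566/149=611/298
M: M0=0, M1=611/298, M2=566/149, M3=-1325/149, M4=563/149, M5=0
seg 0: a=3, c=M0/2=0, d=(M1−M0)/(6·2)=611/3576, b=Δ0−h0·(2M0+M1)/6=-3293/894
seg 1: a=-3, c=M1/2=611/596, d=(M2−M1)/(6·2)=521/3576, b=Δ1−h1·(2M1+M2)/6=-730/447
seg 2: a=-1, c=M2/2=283/149, d=(M3−M2)/(6·1)=-1891/894, b=Δ2−h2·(2M2+M3)/6=3769/894
seg 3: a=3, c=M3/2=-1325/298, d=(M4−M3)/(6·2)=472/447, b=Δ3−h3·(2M3+M4)/6=746/447
seg 4: a=-3, c=M4/2=563/298, d=(M5−M4)/(6·3)=-563/2682, b=Δ4−h4·(2M4+M5)/6=-1540/447
t_q=31/4 → seg 4, τ=3/4; S=-3+-1540/447·τ+563/298·τ²+-563/2682·τ³=-87917/19072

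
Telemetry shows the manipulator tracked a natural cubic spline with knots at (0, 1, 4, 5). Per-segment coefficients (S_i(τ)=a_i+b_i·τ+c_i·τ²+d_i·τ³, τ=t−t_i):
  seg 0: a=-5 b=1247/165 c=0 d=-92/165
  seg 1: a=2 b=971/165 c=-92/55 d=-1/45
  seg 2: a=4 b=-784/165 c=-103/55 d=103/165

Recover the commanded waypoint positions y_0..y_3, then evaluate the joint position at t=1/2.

y_0=-5 y_1=2 y_2=4 y_3=-2
S(1/2) = -71/55

y_0 = S_0(0) = a_0 = -5
y_1 = S_1(0) = a_1 = 2
y_2 = S_2(0) = a_2 = 4
y_3 = S_2(1) = -2
t_q=1/2 is in segment 0 (τ=1/2); S_0(τ)=-71/55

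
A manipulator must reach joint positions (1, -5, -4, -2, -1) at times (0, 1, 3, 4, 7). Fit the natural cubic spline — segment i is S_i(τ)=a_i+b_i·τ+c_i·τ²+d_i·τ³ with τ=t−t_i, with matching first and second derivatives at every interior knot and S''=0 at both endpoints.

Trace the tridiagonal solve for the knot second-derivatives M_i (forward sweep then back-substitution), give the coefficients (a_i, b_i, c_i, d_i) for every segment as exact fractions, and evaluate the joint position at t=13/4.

  seg 0: a=1 b=-10669/1500 c=0 d=1669/1500
  seg 1: a=-5 b=-2831/750 c=1669/500 d=-1801/3000
  seg 2: a=-4 b=178/75 c=-33/125 d=-41/375
  seg 3: a=-2 b=569/375 c=-74/125 d=74/1125
S(13/4) = -27399/8000

Δ: Δ0=-6, Δ1=1/2, Δ2=2, Δ3=1/3
row 1: diag=6, rhs=39; c'=1/3, d'=13/2
row 2: denom=6−2·1/3=16/3; d'=(9−2·13/2)/(16/3)=-3/4
row 3: denom=8−1·3/16=125/16; d'=(-10−1·-3/4)/(125/16)=-148/125
back: M3=-148/125
back: M2=-3/4−3/16·-148/125=-66/125
back: M1=13/2−1/3·-66/125=1669/250
M: M0=0, M1=1669/250, M2=-66/125, M3=-148/125, M4=0
seg 0: a=1, c=M0/2=0, d=(M1−M0)/(6·1)=1669/1500, b=Δ0−h0·(2M0+M1)/6=-10669/1500
seg 1: a=-5, c=M1/2=1669/500, d=(M2−M1)/(6·2)=-1801/3000, b=Δ1−h1·(2M1+M2)/6=-2831/750
seg 2: a=-4, c=M2/2=-33/125, d=(M3−M2)/(6·1)=-41/375, b=Δ2−h2·(2M2+M3)/6=178/75
seg 3: a=-2, c=M3/2=-74/125, d=(M4−M3)/(6·3)=74/1125, b=Δ3−h3·(2M3+M4)/6=569/375
t_q=13/4 → seg 2, τ=1/4; S=-4+178/75·τ+-33/125·τ²+-41/375·τ³=-27399/8000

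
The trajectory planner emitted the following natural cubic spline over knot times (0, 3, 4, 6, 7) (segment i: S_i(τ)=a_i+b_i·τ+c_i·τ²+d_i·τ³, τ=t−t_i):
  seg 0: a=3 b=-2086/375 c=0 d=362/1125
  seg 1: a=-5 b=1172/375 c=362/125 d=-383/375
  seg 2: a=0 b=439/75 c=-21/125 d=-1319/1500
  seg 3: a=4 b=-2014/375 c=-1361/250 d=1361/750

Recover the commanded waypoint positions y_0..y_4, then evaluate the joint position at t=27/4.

y_0=3 y_1=-5 y_2=0 y_3=4 y_4=-5
S(27/4) = -7439/3200

y_0 = S_0(0) = a_0 = 3
y_1 = S_1(0) = a_1 = -5
y_2 = S_2(0) = a_2 = 0
y_3 = S_3(0) = a_3 = 4
y_4 = S_3(1) = -5
t_q=27/4 is in segment 3 (τ=3/4); S_3(τ)=-7439/3200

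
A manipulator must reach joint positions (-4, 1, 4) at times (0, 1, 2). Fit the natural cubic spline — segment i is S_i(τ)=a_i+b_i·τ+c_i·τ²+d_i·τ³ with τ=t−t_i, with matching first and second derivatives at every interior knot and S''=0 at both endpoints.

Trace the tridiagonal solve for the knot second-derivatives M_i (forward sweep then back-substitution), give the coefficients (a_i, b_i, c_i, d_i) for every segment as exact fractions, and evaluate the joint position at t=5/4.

Δ: Δ0=5, Δ1=3
row 1: diag=4, rhs=-12; c'=1/4, d'=-3
back: M1=-3
M: M0=0, M1=-3, M2=0
seg 0: a=-4, c=M0/2=0, d=(M1−M0)/(6·1)=-1/2, b=Δ0−h0·(2M0+M1)/6=11/2
seg 1: a=1, c=M1/2=-3/2, d=(M2−M1)/(6·1)=1/2, b=Δ1−h1·(2M1+M2)/6=4
t_q=5/4 → seg 1, τ=1/4; S=1+4·τ+-3/2·τ²+1/2·τ³=245/128

  seg 0: a=-4 b=11/2 c=0 d=-1/2
  seg 1: a=1 b=4 c=-3/2 d=1/2
S(5/4) = 245/128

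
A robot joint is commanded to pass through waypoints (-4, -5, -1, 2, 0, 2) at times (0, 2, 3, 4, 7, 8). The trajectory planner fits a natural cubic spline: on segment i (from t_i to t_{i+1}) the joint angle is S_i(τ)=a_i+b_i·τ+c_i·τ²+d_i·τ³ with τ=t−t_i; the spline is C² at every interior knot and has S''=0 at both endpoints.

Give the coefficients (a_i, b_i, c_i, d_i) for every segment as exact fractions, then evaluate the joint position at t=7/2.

Δ: Δ0=-1/2, Δ1=4, Δ2=3, Δ3=-2/3, Δ4=2
row 1: diag=6, rhs=27; c'=1/6, d'=9/2
row 2: denom=4−1·1/6=23/6; d'=(-6−1·9/2)/(23/6)=-63/23
row 3: denom=8−1·6/23=178/23; d'=(-22−1·-63/23)/(178/23)=-443/178
row 4: denom=8−3·69/178=1217/178; d'=(16−3·-443/178)/(1217/178)=4177/1217
back: M4=4177/1217
back: M3=-443/178−69/178·4177/1217=-4648/1217
back: M2=-63/23−6/23·-4648/1217=-2121/1217
back: M1=9/2−1/6·-2121/1217=5830/1217
M: M0=0, M1=5830/1217, M2=-2121/1217, M3=-4648/1217, M4=4177/1217, M5=0
seg 0: a=-4, c=M0/2=0, d=(M1−M0)/(6·2)=2915/7302, b=Δ0−h0·(2M0+M1)/6=-15311/7302
seg 1: a=-5, c=M1/2=2915/1217, d=(M2−M1)/(6·1)=-7951/7302, b=Δ1−h1·(2M1+M2)/6=19669/7302
seg 2: a=-1, c=M2/2=-2121/2434, d=(M3−M2)/(6·1)=-2527/7302, b=Δ2−h2·(2M2+M3)/6=15398/3651
seg 3: a=2, c=M3/2=-2324/1217, d=(M4−M3)/(6·3)=8825/21906, b=Δ3−h3·(2M3+M4)/6=10489/7302
seg 4: a=0, c=M4/2=4177/2434, d=(M5−M4)/(6·1)=-4177/7302, b=Δ4−h4·(2M4+M5)/6=3125/3651
t_q=7/2 → seg 2, τ=1/2; S=-1+15398/3651·τ+-2121/2434·τ²+-2527/7302·τ³=16505/19472

  seg 0: a=-4 b=-15311/7302 c=0 d=2915/7302
  seg 1: a=-5 b=19669/7302 c=2915/1217 d=-7951/7302
  seg 2: a=-1 b=15398/3651 c=-2121/2434 d=-2527/7302
  seg 3: a=2 b=10489/7302 c=-2324/1217 d=8825/21906
  seg 4: a=0 b=3125/3651 c=4177/2434 d=-4177/7302
S(7/2) = 16505/19472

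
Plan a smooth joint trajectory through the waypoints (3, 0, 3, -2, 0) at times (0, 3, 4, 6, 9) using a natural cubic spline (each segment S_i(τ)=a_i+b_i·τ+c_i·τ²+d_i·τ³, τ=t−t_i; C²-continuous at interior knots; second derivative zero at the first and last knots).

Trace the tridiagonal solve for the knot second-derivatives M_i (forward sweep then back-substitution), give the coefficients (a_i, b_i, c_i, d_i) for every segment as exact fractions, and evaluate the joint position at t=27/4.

  seg 0: a=3 b=-647/219 c=0 d=428/1971
  seg 1: a=0 b=637/219 c=428/219 d=-136/73
  seg 2: a=3 b=269/219 c=-796/219 d=517/584
  seg 3: a=-2 b=-1177/438 c=1469/876 d=-1469/7884
S(27/4) = -58881/18688

Δ: Δ0=-1, Δ1=3, Δ2=-5/2, Δ3=2/3
row 1: diag=8, rhs=24; c'=1/8, d'=3
row 2: denom=6−1·1/8=47/8; d'=(-33−1·3)/(47/8)=-288/47
row 3: denom=10−2·16/47=438/47; d'=(19−2·-288/47)/(438/47)=1469/438
back: M3=1469/438
back: M2=-288/47−16/47·1469/438=-1592/219
back: M1=3−1/8·-1592/219=856/219
M: M0=0, M1=856/219, M2=-1592/219, M3=1469/438, M4=0
seg 0: a=3, c=M0/2=0, d=(M1−M0)/(6·3)=428/1971, b=Δ0−h0·(2M0+M1)/6=-647/219
seg 1: a=0, c=M1/2=428/219, d=(M2−M1)/(6·1)=-136/73, b=Δ1−h1·(2M1+M2)/6=637/219
seg 2: a=3, c=M2/2=-796/219, d=(M3−M2)/(6·2)=517/584, b=Δ2−h2·(2M2+M3)/6=269/219
seg 3: a=-2, c=M3/2=1469/876, d=(M4−M3)/(6·3)=-1469/7884, b=Δ3−h3·(2M3+M4)/6=-1177/438
t_q=27/4 → seg 3, τ=3/4; S=-2+-1177/438·τ+1469/876·τ²+-1469/7884·τ³=-58881/18688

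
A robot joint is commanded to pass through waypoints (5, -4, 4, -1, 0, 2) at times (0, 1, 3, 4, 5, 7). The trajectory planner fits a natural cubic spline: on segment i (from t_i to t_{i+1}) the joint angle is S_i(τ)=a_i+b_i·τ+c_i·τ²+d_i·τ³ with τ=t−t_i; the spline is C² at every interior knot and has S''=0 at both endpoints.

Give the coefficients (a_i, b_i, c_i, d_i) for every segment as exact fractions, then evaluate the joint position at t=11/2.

  seg 0: a=5 b=-4251/350 c=0 d=1101/350
  seg 1: a=-4 b=-474/175 c=3303/350 d=-2129/700
  seg 2: a=4 b=-51/35 c=-1542/175 d=922/175
  seg 3: a=-1 b=-573/175 c=1224/175 d=-68/25
  seg 4: a=0 b=447/175 c=-204/175 d=34/175
S(11/2) = 101/100

Δ: Δ0=-9, Δ1=4, Δ2=-5, Δ3=1, Δ4=1
row 1: diag=6, rhs=78; c'=1/3, d'=13
row 2: denom=6−2·1/3=16/3; d'=(-54−2·13)/(16/3)=-15
row 3: denom=4−1·3/16=61/16; d'=(36−1·-15)/(61/16)=816/61
row 4: denom=6−1·16/61=350/61; d'=(0−1·816/61)/(350/61)=-408/175
back: M4=-408/175
back: M3=816/61−16/61·-408/175=2448/175
back: M2=-15−3/16·2448/175=-3084/175
back: M1=13−1/3·-3084/175=3303/175
M: M0=0, M1=3303/175, M2=-3084/175, M3=2448/175, M4=-408/175, M5=0
seg 0: a=5, c=M0/2=0, d=(M1−M0)/(6·1)=1101/350, b=Δ0−h0·(2M0+M1)/6=-4251/350
seg 1: a=-4, c=M1/2=3303/350, d=(M2−M1)/(6·2)=-2129/700, b=Δ1−h1·(2M1+M2)/6=-474/175
seg 2: a=4, c=M2/2=-1542/175, d=(M3−M2)/(6·1)=922/175, b=Δ2−h2·(2M2+M3)/6=-51/35
seg 3: a=-1, c=M3/2=1224/175, d=(M4−M3)/(6·1)=-68/25, b=Δ3−h3·(2M3+M4)/6=-573/175
seg 4: a=0, c=M4/2=-204/175, d=(M5−M4)/(6·2)=34/175, b=Δ4−h4·(2M4+M5)/6=447/175
t_q=11/2 → seg 4, τ=1/2; S=0+447/175·τ+-204/175·τ²+34/175·τ³=101/100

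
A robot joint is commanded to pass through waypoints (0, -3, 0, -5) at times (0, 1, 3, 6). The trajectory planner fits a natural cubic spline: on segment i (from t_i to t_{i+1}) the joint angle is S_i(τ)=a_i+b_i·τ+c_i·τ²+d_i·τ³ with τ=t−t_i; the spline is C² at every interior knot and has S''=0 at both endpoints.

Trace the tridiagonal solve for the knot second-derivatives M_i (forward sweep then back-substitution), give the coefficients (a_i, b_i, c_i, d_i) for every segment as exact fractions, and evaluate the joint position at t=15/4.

Δ: Δ0=-3, Δ1=3/2, Δ2=-5/3
row 1: diag=6, rhs=27; c'=1/3, d'=9/2
row 2: denom=10−2·1/3=28/3; d'=(-19−2·9/2)/(28/3)=-3
back: M2=-3
back: M1=9/2−1/3·-3=11/2
M: M0=0, M1=11/2, M2=-3, M3=0
seg 0: a=0, c=M0/2=0, d=(M1−M0)/(6·1)=11/12, b=Δ0−h0·(2M0+M1)/6=-47/12
seg 1: a=-3, c=M1/2=11/4, d=(M2−M1)/(6·2)=-17/24, b=Δ1−h1·(2M1+M2)/6=-7/6
seg 2: a=0, c=M2/2=-3/2, d=(M3−M2)/(6·3)=1/6, b=Δ2−h2·(2M2+M3)/6=4/3
t_q=15/4 → seg 2, τ=3/4; S=0+4/3·τ+-3/2·τ²+1/6·τ³=29/128

  seg 0: a=0 b=-47/12 c=0 d=11/12
  seg 1: a=-3 b=-7/6 c=11/4 d=-17/24
  seg 2: a=0 b=4/3 c=-3/2 d=1/6
S(15/4) = 29/128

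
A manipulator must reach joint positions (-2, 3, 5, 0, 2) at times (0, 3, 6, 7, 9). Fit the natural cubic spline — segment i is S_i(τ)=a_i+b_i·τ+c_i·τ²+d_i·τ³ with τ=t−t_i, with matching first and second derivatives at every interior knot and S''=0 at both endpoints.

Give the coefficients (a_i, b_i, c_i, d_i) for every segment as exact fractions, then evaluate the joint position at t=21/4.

  seg 0: a=-2 b=631/510 c=0 d=73/1530
  seg 1: a=3 b=644/255 c=73/170 d=-107/306
  seg 2: a=5 b=-2213/510 c=-231/85 d=1049/510
  seg 3: a=0 b=-919/255 c=587/170 d=-587/1020
S(21/4) = 74781/10880

Δ: Δ0=5/3, Δ1=2/3, Δ2=-5, Δ3=1
row 1: diag=12, rhs=-6; c'=1/4, d'=-1/2
row 2: denom=8−3·1/4=29/4; d'=(-34−3·-1/2)/(29/4)=-130/29
row 3: denom=6−1·4/29=170/29; d'=(36−1·-130/29)/(170/29)=587/85
back: M3=587/85
back: M2=-130/29−4/29·587/85=-462/85
back: M1=-1/2−1/4·-462/85=73/85
M: M0=0, M1=73/85, M2=-462/85, M3=587/85, M4=0
seg 0: a=-2, c=M0/2=0, d=(M1−M0)/(6·3)=73/1530, b=Δ0−h0·(2M0+M1)/6=631/510
seg 1: a=3, c=M1/2=73/170, d=(M2−M1)/(6·3)=-107/306, b=Δ1−h1·(2M1+M2)/6=644/255
seg 2: a=5, c=M2/2=-231/85, d=(M3−M2)/(6·1)=1049/510, b=Δ2−h2·(2M2+M3)/6=-2213/510
seg 3: a=0, c=M3/2=587/170, d=(M4−M3)/(6·2)=-587/1020, b=Δ3−h3·(2M3+M4)/6=-919/255
t_q=21/4 → seg 1, τ=9/4; S=3+644/255·τ+73/170·τ²+-107/306·τ³=74781/10880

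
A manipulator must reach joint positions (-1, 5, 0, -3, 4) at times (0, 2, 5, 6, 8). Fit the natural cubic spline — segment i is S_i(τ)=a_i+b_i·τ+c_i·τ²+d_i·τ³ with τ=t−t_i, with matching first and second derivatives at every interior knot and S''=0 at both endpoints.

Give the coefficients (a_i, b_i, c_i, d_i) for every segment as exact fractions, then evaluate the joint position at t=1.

Δ: Δ0=3, Δ1=-5/3, Δ2=-3, Δ3=7/2
row 1: diag=10, rhs=-28; c'=3/10, d'=-14/5
row 2: denom=8−3·3/10=71/10; d'=(-8−3·-14/5)/(71/10)=4/71
row 3: denom=6−1·10/71=416/71; d'=(39−1·4/71)/(416/71)=2765/416
back: M3=2765/416
back: M2=4/71−10/71·2765/416=-183/208
back: M1=-14/5−3/10·-183/208=-1055/416
M: M0=0, M1=-1055/416, M2=-183/208, M3=2765/416, M4=0
seg 0: a=-1, c=M0/2=0, d=(M1−M0)/(6·2)=-1055/4992, b=Δ0−h0·(2M0+M1)/6=4799/1248
seg 1: a=5, c=M1/2=-1055/832, d=(M2−M1)/(6·3)=53/576, b=Δ1−h1·(2M1+M2)/6=817/624
seg 2: a=0, c=M2/2=-183/416, d=(M3−M2)/(6·1)=3131/2496, b=Δ2−h2·(2M2+M3)/6=-9521/2496
seg 3: a=-3, c=M3/2=2765/832, d=(M4−M3)/(6·2)=-2765/4992, b=Δ3−h3·(2M3+M4)/6=-581/624
t_q=1 → seg 0, τ=1; S=-1+4799/1248·τ+0·τ²+-1055/4992·τ³=4383/1664

  seg 0: a=-1 b=4799/1248 c=0 d=-1055/4992
  seg 1: a=5 b=817/624 c=-1055/832 d=53/576
  seg 2: a=0 b=-9521/2496 c=-183/416 d=3131/2496
  seg 3: a=-3 b=-581/624 c=2765/832 d=-2765/4992
S(1) = 4383/1664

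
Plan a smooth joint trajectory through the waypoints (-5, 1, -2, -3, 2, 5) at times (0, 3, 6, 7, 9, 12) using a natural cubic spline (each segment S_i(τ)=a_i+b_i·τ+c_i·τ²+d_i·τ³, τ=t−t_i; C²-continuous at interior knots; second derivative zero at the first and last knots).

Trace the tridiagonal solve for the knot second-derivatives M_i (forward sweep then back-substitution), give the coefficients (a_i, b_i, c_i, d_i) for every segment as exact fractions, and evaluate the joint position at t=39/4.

  seg 0: a=-5 b=91/33 c=0 d=-25/297
  seg 1: a=1 b=16/33 c=-25/33 d=26/297
  seg 2: a=-2 b=-56/33 c=1/33 d=2/3
  seg 3: a=-3 b=4/11 c=67/33 d=-127/264
  seg 4: a=2 b=179/66 c=-113/132 d=113/1188
S(39/4) = 10117/2816

Δ: Δ0=2, Δ1=-1, Δ2=-1, Δ3=5/2, Δ4=1
row 1: diag=12, rhs=-18; c'=1/4, d'=-3/2
row 2: denom=8−3·1/4=29/4; d'=(0−3·-3/2)/(29/4)=18/29
row 3: denom=6−1·4/29=170/29; d'=(21−1·18/29)/(170/29)=591/170
row 4: denom=10−2·29/85=792/85; d'=(-9−2·591/170)/(792/85)=-113/66
back: M4=-113/66
back: M3=591/170−29/85·-113/66=134/33
back: M2=18/29−4/29·134/33=2/33
back: M1=-3/2−1/4·2/33=-50/33
M: M0=0, M1=-50/33, M2=2/33, M3=134/33, M4=-113/66, M5=0
seg 0: a=-5, c=M0/2=0, d=(M1−M0)/(6·3)=-25/297, b=Δ0−h0·(2M0+M1)/6=91/33
seg 1: a=1, c=M1/2=-25/33, d=(M2−M1)/(6·3)=26/297, b=Δ1−h1·(2M1+M2)/6=16/33
seg 2: a=-2, c=M2/2=1/33, d=(M3−M2)/(6·1)=2/3, b=Δ2−h2·(2M2+M3)/6=-56/33
seg 3: a=-3, c=M3/2=67/33, d=(M4−M3)/(6·2)=-127/264, b=Δ3−h3·(2M3+M4)/6=4/11
seg 4: a=2, c=M4/2=-113/132, d=(M5−M4)/(6·3)=113/1188, b=Δ4−h4·(2M4+M5)/6=179/66
t_q=39/4 → seg 4, τ=3/4; S=2+179/66·τ+-113/132·τ²+113/1188·τ³=10117/2816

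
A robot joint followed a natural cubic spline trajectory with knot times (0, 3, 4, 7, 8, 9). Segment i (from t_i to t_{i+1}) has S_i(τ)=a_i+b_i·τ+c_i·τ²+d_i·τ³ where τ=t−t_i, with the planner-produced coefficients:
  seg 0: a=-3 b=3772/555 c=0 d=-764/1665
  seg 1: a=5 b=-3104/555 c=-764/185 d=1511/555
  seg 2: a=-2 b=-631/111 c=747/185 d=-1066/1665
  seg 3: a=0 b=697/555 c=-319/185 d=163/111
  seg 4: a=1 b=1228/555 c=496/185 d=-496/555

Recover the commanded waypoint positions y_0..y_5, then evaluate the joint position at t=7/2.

y_0=-3 y_1=5 y_2=-2 y_3=0 y_4=1 y_5=5
S(7/2) = 2237/1480

y_0 = S_0(0) = a_0 = -3
y_1 = S_1(0) = a_1 = 5
y_2 = S_2(0) = a_2 = -2
y_3 = S_3(0) = a_3 = 0
y_4 = S_4(0) = a_4 = 1
y_5 = S_4(1) = 5
t_q=7/2 is in segment 1 (τ=1/2); S_1(τ)=2237/1480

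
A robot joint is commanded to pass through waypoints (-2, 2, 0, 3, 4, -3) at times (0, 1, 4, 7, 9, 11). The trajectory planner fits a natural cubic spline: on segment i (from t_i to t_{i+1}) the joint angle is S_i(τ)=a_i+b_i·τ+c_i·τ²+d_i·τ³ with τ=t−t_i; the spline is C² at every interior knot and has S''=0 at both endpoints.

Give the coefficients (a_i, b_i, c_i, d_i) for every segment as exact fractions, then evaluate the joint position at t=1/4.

  seg 0: a=-2 b=7102/1509 c=0 d=-1066/1509
  seg 1: a=2 b=3904/1509 c=-1066/503 d=4684/13581
  seg 2: a=0 b=-1232/1509 c=1486/1509 d=-1717/13581
  seg 3: a=3 b=2533/1509 c=-77/503 d=-2633/12072
  seg 4: a=4 b=-4681/3018 c=-2941/2012 d=2941/12072
S(1/4) = -13431/16096

Δ: Δ0=4, Δ1=-2/3, Δ2=1, Δ3=1/2, Δ4=-7/2
row 1: diag=8, rhs=-28; c'=3/8, d'=-7/2
row 2: denom=12−3·3/8=87/8; d'=(10−3·-7/2)/(87/8)=164/87
row 3: denom=10−3·8/29=266/29; d'=(-3−3·164/87)/(266/29)=-251/266
row 4: denom=8−2·29/133=1006/133; d'=(-24−2·-251/266)/(1006/133)=-2941/1006
back: M4=-2941/1006
back: M3=-251/266−29/133·-2941/1006=-154/503
back: M2=164/87−8/29·-154/503=2972/1509
back: M1=-7/2−3/8·2972/1509=-2132/503
M: M0=0, M1=-2132/503, M2=2972/1509, M3=-154/503, M4=-2941/1006, M5=0
seg 0: a=-2, c=M0/2=0, d=(M1−M0)/(6·1)=-1066/1509, b=Δ0−h0·(2M0+M1)/6=7102/1509
seg 1: a=2, c=M1/2=-1066/503, d=(M2−M1)/(6·3)=4684/13581, b=Δ1−h1·(2M1+M2)/6=3904/1509
seg 2: a=0, c=M2/2=1486/1509, d=(M3−M2)/(6·3)=-1717/13581, b=Δ2−h2·(2M2+M3)/6=-1232/1509
seg 3: a=3, c=M3/2=-77/503, d=(M4−M3)/(6·2)=-2633/12072, b=Δ3−h3·(2M3+M4)/6=2533/1509
seg 4: a=4, c=M4/2=-2941/2012, d=(M5−M4)/(6·2)=2941/12072, b=Δ4−h4·(2M4+M5)/6=-4681/3018
t_q=1/4 → seg 0, τ=1/4; S=-2+7102/1509·τ+0·τ²+-1066/1509·τ³=-13431/16096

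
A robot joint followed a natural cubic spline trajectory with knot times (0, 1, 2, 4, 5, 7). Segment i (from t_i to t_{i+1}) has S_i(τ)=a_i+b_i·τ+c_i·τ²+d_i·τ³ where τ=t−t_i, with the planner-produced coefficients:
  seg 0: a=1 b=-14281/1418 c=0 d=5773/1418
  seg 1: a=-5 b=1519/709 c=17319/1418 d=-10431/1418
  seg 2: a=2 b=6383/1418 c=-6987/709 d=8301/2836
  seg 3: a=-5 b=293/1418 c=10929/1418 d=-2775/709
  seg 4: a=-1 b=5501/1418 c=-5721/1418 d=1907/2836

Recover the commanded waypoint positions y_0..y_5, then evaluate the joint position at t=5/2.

y_0=1 y_1=-5 y_2=2 y_3=-5 y_4=-1 y_5=-4
S(5/2) = 48845/22688

y_0 = S_0(0) = a_0 = 1
y_1 = S_1(0) = a_1 = -5
y_2 = S_2(0) = a_2 = 2
y_3 = S_3(0) = a_3 = -5
y_4 = S_4(0) = a_4 = -1
y_5 = S_4(2) = -4
t_q=5/2 is in segment 2 (τ=1/2); S_2(τ)=48845/22688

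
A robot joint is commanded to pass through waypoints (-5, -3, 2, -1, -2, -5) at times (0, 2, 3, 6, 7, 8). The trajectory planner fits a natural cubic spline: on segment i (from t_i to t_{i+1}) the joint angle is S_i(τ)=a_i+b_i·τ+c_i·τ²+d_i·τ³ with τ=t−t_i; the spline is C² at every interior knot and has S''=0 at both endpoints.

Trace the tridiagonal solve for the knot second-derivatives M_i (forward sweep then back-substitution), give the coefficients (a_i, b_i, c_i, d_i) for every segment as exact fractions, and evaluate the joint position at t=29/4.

Δ: Δ0=1, Δ1=5, Δ2=-1, Δ3=-1, Δ4=-3
row 1: diag=6, rhs=24; c'=1/6, d'=4
row 2: denom=8−1·1/6=47/6; d'=(-36−1·4)/(47/6)=-240/47
row 3: denom=8−3·18/47=322/47; d'=(0−3·-240/47)/(322/47)=360/161
row 4: denom=4−1·47/322=1241/322; d'=(-12−1·360/161)/(1241/322)=-4584/1241
back: M4=-4584/1241
back: M3=360/161−47/322·-4584/1241=3444/1241
back: M2=-240/47−18/47·3444/1241=-7656/1241
back: M1=4−1/6·-7656/1241=6240/1241
M: M0=0, M1=6240/1241, M2=-7656/1241, M3=3444/1241, M4=-4584/1241, M5=0
seg 0: a=-5, c=M0/2=0, d=(M1−M0)/(6·2)=520/1241, b=Δ0−h0·(2M0+M1)/6=-839/1241
seg 1: a=-3, c=M1/2=3120/1241, d=(M2−M1)/(6·1)=-2316/1241, b=Δ1−h1·(2M1+M2)/6=5401/1241
seg 2: a=2, c=M2/2=-3828/1241, d=(M3−M2)/(6·3)=1850/3723, b=Δ2−h2·(2M2+M3)/6=4693/1241
seg 3: a=-1, c=M3/2=1722/1241, d=(M4−M3)/(6·1)=-1338/1241, b=Δ3−h3·(2M3+M4)/6=-1625/1241
seg 4: a=-2, c=M4/2=-2292/1241, d=(M5−M4)/(6·1)=764/1241, b=Δ4−h4·(2M4+M5)/6=-2195/1241
t_q=29/4 → seg 4, τ=1/4; S=-2+-2195/1241·τ+-2292/1241·τ²+764/1241·τ³=-50593/19856

  seg 0: a=-5 b=-839/1241 c=0 d=520/1241
  seg 1: a=-3 b=5401/1241 c=3120/1241 d=-2316/1241
  seg 2: a=2 b=4693/1241 c=-3828/1241 d=1850/3723
  seg 3: a=-1 b=-1625/1241 c=1722/1241 d=-1338/1241
  seg 4: a=-2 b=-2195/1241 c=-2292/1241 d=764/1241
S(29/4) = -50593/19856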